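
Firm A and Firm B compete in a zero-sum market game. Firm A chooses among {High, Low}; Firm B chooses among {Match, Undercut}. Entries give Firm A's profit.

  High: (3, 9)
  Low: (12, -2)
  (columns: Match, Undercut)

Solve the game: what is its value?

Row minima: High → 3, Low → -2; maximin = 3.
Column maxima: Match → 12, Undercut → 9; minimax = 9.
3 ≠ 9, so there is no saddle point; optimal play is mixed.
Let Firm A play High with probability p. Expected payoff against Match: 3p + 12(1−p) = −9p + 12; against Undercut: 9p + (-2)(1−p) = 11p − 2.
Setting these equal: −9p + 12 = 11p − 2 ⇒ −20p = -14 ⇒ p = 7/10, and the value is (-9)·(7/10) + 12 = 57/10.
For Firm B: with q = P(Match), equating High's and Low's payoffs gives −6q + 9 = 14q − 2 ⇒ q = 11/20.

57/10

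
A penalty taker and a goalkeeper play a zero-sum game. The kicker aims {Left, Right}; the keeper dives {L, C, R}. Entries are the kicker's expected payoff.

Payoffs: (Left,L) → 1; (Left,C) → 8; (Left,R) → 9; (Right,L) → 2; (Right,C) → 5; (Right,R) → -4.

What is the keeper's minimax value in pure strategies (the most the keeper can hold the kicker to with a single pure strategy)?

Column maxima: L → 2, C → 8, R → 9.
The smallest of these is 2.

2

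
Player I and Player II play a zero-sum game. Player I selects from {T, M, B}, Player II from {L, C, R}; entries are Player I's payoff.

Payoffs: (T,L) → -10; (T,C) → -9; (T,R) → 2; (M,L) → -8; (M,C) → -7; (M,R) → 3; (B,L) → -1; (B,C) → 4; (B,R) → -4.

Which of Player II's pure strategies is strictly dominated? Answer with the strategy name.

C

L holds Player I's payoff strictly below C in every row: -10 < -9, -8 < -7, -1 < 4.
So C is strictly dominated for Player II.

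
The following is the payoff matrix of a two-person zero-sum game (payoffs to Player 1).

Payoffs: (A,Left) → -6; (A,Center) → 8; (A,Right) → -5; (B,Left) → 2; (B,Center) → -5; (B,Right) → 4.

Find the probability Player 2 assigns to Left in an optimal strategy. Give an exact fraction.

13/21

Row minima: A → -6, B → -5; maximin = -5.
Column maxima: Left → 2, Center → 8, Right → 4; minimax = 2.
-5 ≠ 2, so there is no saddle point; optimal play is mixed.
Right is strictly dominated by Left (it gives Player 1 strictly more in every row), so Player 2 never plays it.
On the remaining 2×2 (A, B vs Left, Center):
Let Player 1 play A with probability p. Expected payoff against Left: (-6)p + 2(1−p) = −8p + 2; against Center: 8p + (-5)(1−p) = 13p − 5.
Setting these equal: −8p + 2 = 13p − 5 ⇒ −21p = -7 ⇒ p = 1/3, and the value is (-8)·(1/3) + 2 = -2/3.
For Player 2: with q = P(Left), equating A's and B's payoffs gives −14q + 8 = 7q − 5 ⇒ q = 13/21.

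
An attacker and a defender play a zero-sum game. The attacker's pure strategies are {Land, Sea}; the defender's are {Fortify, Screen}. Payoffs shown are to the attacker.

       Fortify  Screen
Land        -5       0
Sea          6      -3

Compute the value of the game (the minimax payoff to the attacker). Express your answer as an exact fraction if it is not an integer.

-15/14

Row minima: Land → -5, Sea → -3; maximin = -3.
Column maxima: Fortify → 6, Screen → 0; minimax = 0.
-3 ≠ 0, so there is no saddle point; optimal play is mixed.
Let the attacker play Land with probability p. Expected payoff against Fortify: (-5)p + 6(1−p) = −11p + 6; against Screen: 0p + (-3)(1−p) = 3p − 3.
Setting these equal: −11p + 6 = 3p − 3 ⇒ −14p = -9 ⇒ p = 9/14, and the value is (-11)·(9/14) + 6 = -15/14.
For the defender: with q = P(Fortify), equating Land's and Sea's payoffs gives −5q = 9q − 3 ⇒ q = 3/14.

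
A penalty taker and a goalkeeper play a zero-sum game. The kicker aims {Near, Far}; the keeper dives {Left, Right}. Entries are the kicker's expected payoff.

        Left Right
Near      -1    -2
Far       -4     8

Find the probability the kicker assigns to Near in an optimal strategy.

Row minima: Near → -2, Far → -4; maximin = -2.
Column maxima: Left → -1, Right → 8; minimax = -1.
-2 ≠ -1, so there is no saddle point; optimal play is mixed.
Let the kicker play Near with probability p. Expected payoff against Left: (-1)p + (-4)(1−p) = 3p − 4; against Right: (-2)p + 8(1−p) = −10p + 8.
Setting these equal: 3p − 4 = −10p + 8 ⇒ 13p = 12 ⇒ p = 12/13, and the value is (3)·(12/13) − 4 = -16/13.
For the keeper: with q = P(Left), equating Near's and Far's payoffs gives q − 2 = −12q + 8 ⇒ q = 10/13.

12/13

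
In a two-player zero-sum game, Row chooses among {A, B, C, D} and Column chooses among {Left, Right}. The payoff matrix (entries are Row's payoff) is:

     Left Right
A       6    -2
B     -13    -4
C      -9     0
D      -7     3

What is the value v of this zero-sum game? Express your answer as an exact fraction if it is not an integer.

2/9

Row minima: A → -2, B → -13, C → -9, D → -7; maximin = -2.
Column maxima: Left → 6, Right → 3; minimax = 3.
-2 ≠ 3, so there is no saddle point; optimal play is mixed.
B is strictly dominated by A, so Row never plays it.
C is strictly dominated by D, so Row never plays it.
On the remaining 2×2 (A, D vs Left, Right):
Let Row play A with probability p. Expected payoff against Left: 6p + (-7)(1−p) = 13p − 7; against Right: (-2)p + 3(1−p) = −5p + 3.
Setting these equal: 13p − 7 = −5p + 3 ⇒ 18p = 10 ⇒ p = 5/9, and the value is (13)·(5/9) − 7 = 2/9.
For Column: with q = P(Left), equating A's and D's payoffs gives 8q − 2 = −10q + 3 ⇒ q = 5/18.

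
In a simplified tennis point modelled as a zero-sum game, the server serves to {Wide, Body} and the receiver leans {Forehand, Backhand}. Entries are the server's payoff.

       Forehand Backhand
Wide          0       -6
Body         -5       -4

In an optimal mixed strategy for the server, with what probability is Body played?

6/7

Row minima: Wide → -6, Body → -5; maximin = -5.
Column maxima: Forehand → 0, Backhand → -4; minimax = -4.
-5 ≠ -4, so there is no saddle point; optimal play is mixed.
Let the server play Wide with probability p. Expected payoff against Forehand: 0p + (-5)(1−p) = 5p − 5; against Backhand: (-6)p + (-4)(1−p) = −2p − 4.
Setting these equal: 5p − 5 = −2p − 4 ⇒ 7p = 1 ⇒ p = 1/7, and the value is (5)·(1/7) − 5 = -30/7.
For the receiver: with q = P(Forehand), equating Wide's and Body's payoffs gives 6q − 6 = −q − 4 ⇒ q = 2/7.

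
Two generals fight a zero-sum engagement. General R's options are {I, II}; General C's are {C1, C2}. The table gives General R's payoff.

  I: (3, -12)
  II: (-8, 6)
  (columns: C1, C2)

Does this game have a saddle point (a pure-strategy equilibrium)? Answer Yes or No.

Row minima: I → -12, II → -8; maximin = -8.
Column maxima: C1 → 3, C2 → 6; minimax = 3.
-8 ≠ 3, so no pure-strategy equilibrium exists.

No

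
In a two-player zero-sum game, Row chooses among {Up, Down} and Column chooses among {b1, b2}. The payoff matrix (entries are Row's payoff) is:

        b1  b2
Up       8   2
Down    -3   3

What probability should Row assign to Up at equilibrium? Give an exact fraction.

Row minima: Up → 2, Down → -3; maximin = 2.
Column maxima: b1 → 8, b2 → 3; minimax = 3.
2 ≠ 3, so there is no saddle point; optimal play is mixed.
Let Row play Up with probability p. Expected payoff against b1: 8p + (-3)(1−p) = 11p − 3; against b2: 2p + 3(1−p) = −p + 3.
Setting these equal: 11p − 3 = −p + 3 ⇒ 12p = 6 ⇒ p = 1/2, and the value is (11)·(1/2) − 3 = 5/2.
For Column: with q = P(b1), equating Up's and Down's payoffs gives 6q + 2 = −6q + 3 ⇒ q = 1/12.

1/2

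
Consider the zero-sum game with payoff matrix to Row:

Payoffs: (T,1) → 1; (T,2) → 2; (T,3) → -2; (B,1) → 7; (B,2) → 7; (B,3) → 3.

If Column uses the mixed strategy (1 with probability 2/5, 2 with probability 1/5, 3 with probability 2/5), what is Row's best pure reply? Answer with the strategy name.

Expected payoff of T: (2/5)·1 + (1/5)·2 + (2/5)·(-2) = 0.
Expected payoff of B: (2/5)·7 + (1/5)·7 + (2/5)·3 = 27/5.
The largest is 27/5, so Row's best response is B.

B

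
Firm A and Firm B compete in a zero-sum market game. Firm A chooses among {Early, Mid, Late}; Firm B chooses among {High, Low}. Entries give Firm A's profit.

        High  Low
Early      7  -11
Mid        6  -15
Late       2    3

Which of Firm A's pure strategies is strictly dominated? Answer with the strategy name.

Mid

Early gives a strictly higher payoff than Mid against every column: 7 > 6, -11 > -15.
So Mid is strictly dominated and Firm A never plays it.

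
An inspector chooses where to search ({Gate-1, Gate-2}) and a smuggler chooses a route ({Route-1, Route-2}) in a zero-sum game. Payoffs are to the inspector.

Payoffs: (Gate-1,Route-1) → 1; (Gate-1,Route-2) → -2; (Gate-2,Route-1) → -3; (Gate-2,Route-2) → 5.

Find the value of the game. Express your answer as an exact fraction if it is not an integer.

-1/11

Row minima: Gate-1 → -2, Gate-2 → -3; maximin = -2.
Column maxima: Route-1 → 1, Route-2 → 5; minimax = 1.
-2 ≠ 1, so there is no saddle point; optimal play is mixed.
Let the inspector play Gate-1 with probability p. Expected payoff against Route-1: 1p + (-3)(1−p) = 4p − 3; against Route-2: (-2)p + 5(1−p) = −7p + 5.
Setting these equal: 4p − 3 = −7p + 5 ⇒ 11p = 8 ⇒ p = 8/11, and the value is (4)·(8/11) − 3 = -1/11.
For the smuggler: with q = P(Route-1), equating Gate-1's and Gate-2's payoffs gives 3q − 2 = −8q + 5 ⇒ q = 7/11.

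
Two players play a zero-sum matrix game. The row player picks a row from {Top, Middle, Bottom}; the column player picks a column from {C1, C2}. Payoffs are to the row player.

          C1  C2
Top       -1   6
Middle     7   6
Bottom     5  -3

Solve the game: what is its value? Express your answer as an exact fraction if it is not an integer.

6

Row minima: Top → -1, Middle → 6, Bottom → -3; maximin = 6.
Column maxima: C1 → 7, C2 → 6; minimax = 6.
Since maximin = minimax = 6, there is a saddle point and the value is 6.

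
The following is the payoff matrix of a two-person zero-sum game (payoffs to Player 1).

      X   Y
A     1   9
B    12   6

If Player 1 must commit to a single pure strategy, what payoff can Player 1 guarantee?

6

Row minima: A → 1, B → 6.
The best of these is 6.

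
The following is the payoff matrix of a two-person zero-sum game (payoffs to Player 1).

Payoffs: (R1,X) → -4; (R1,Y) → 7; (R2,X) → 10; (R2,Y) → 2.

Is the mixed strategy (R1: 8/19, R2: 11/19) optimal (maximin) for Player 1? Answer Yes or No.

Against X this mix gives (8/19)·(-4) + (11/19)·10 = 78/19.
Against Y this mix gives (8/19)·7 + (11/19)·2 = 78/19.
All of Player 2's active replies (X, Y) yield 78/19, and no column does worse for Player 1. The mix makes Player 2 indifferent and guarantees 78/19, so it is optimal.

Yes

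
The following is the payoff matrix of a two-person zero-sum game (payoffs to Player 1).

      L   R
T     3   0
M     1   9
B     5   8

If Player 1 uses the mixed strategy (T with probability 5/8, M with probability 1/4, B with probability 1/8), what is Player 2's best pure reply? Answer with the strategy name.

L

If Player 2 plays L, Player 1's expected payoff is (5/8)·3 + (1/4)·1 + (1/8)·5 = 11/4.
If Player 2 plays R, Player 1's expected payoff is (5/8)·0 + (1/4)·9 + (1/8)·8 = 13/4.
Player 2 minimizes Player 1's payoff; the smallest is 11/4, so the best response is L.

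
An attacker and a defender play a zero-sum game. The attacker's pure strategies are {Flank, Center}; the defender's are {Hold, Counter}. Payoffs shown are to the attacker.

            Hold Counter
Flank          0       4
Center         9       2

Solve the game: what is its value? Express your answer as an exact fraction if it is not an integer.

Row minima: Flank → 0, Center → 2; maximin = 2.
Column maxima: Hold → 9, Counter → 4; minimax = 4.
2 ≠ 4, so there is no saddle point; optimal play is mixed.
Let the attacker play Flank with probability p. Expected payoff against Hold: 0p + 9(1−p) = −9p + 9; against Counter: 4p + 2(1−p) = 2p + 2.
Setting these equal: −9p + 9 = 2p + 2 ⇒ −11p = -7 ⇒ p = 7/11, and the value is (-9)·(7/11) + 9 = 36/11.
For the defender: with q = P(Hold), equating Flank's and Center's payoffs gives −4q + 4 = 7q + 2 ⇒ q = 2/11.

36/11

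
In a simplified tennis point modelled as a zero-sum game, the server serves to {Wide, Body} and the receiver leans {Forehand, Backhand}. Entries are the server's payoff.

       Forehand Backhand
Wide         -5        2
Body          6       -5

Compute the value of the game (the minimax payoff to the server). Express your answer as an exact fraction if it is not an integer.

-13/18

Row minima: Wide → -5, Body → -5; maximin = -5.
Column maxima: Forehand → 6, Backhand → 2; minimax = 2.
-5 ≠ 2, so there is no saddle point; optimal play is mixed.
Let the server play Wide with probability p. Expected payoff against Forehand: (-5)p + 6(1−p) = −11p + 6; against Backhand: 2p + (-5)(1−p) = 7p − 5.
Setting these equal: −11p + 6 = 7p − 5 ⇒ −18p = -11 ⇒ p = 11/18, and the value is (-11)·(11/18) + 6 = -13/18.
For the receiver: with q = P(Forehand), equating Wide's and Body's payoffs gives −7q + 2 = 11q − 5 ⇒ q = 7/18.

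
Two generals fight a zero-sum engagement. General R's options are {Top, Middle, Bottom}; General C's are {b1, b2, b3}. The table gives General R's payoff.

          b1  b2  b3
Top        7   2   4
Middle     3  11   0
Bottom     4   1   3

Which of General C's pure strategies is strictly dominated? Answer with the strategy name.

b1

b3 holds General R's payoff strictly below b1 in every row: 4 < 7, 0 < 3, 3 < 4.
So b1 is strictly dominated for General C.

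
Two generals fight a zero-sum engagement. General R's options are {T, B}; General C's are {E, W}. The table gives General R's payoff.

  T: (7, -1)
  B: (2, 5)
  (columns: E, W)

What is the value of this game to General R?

37/11

Row minima: T → -1, B → 2; maximin = 2.
Column maxima: E → 7, W → 5; minimax = 5.
2 ≠ 5, so there is no saddle point; optimal play is mixed.
Let General R play T with probability p. Expected payoff against E: 7p + 2(1−p) = 5p + 2; against W: (-1)p + 5(1−p) = −6p + 5.
Setting these equal: 5p + 2 = −6p + 5 ⇒ 11p = 3 ⇒ p = 3/11, and the value is (5)·(3/11) + 2 = 37/11.
For General C: with q = P(E), equating T's and B's payoffs gives 8q − 1 = −3q + 5 ⇒ q = 6/11.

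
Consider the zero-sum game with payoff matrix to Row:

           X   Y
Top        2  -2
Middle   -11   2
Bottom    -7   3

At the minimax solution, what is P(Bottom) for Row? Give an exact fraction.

2/7

Row minima: Top → -2, Middle → -11, Bottom → -7; maximin = -2.
Column maxima: X → 2, Y → 3; minimax = 2.
-2 ≠ 2, so there is no saddle point; optimal play is mixed.
Middle is strictly dominated by Bottom, so Row never plays it.
On the remaining 2×2 (Top, Bottom vs X, Y):
Let Row play Top with probability p. Expected payoff against X: 2p + (-7)(1−p) = 9p − 7; against Y: (-2)p + 3(1−p) = −5p + 3.
Setting these equal: 9p − 7 = −5p + 3 ⇒ 14p = 10 ⇒ p = 5/7, and the value is (9)·(5/7) − 7 = -4/7.
For Column: with q = P(X), equating Top's and Bottom's payoffs gives 4q − 2 = −10q + 3 ⇒ q = 5/14.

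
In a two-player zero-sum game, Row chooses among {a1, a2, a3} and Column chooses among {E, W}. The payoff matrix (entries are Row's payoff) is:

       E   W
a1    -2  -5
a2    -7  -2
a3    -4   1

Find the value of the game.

Row minima: a1 → -5, a2 → -7, a3 → -4; maximin = -4.
Column maxima: E → -2, W → 1; minimax = -2.
-4 ≠ -2, so there is no saddle point; optimal play is mixed.
a2 is strictly dominated by a3, so Row never plays it.
On the remaining 2×2 (a1, a3 vs E, W):
Let Row play a1 with probability p. Expected payoff against E: (-2)p + (-4)(1−p) = 2p − 4; against W: (-5)p + 1(1−p) = −6p + 1.
Setting these equal: 2p − 4 = −6p + 1 ⇒ 8p = 5 ⇒ p = 5/8, and the value is (2)·(5/8) − 4 = -11/4.
For Column: with q = P(E), equating a1's and a3's payoffs gives 3q − 5 = −5q + 1 ⇒ q = 3/4.

-11/4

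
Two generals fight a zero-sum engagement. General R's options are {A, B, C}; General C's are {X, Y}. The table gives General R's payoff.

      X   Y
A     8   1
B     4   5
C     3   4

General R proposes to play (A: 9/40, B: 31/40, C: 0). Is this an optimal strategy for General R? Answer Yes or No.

Against X this mix gives (9/40)·8 + (31/40)·4 = 49/10.
Against Y this mix gives (9/40)·1 + (31/40)·5 = 41/10.
General C will play Y, holding General R to 41/10. Shifting weight toward the row that does better against Y would raise this floor (the equalizing mix achieves 9/2 against both Y and X), so the proposed strategy is not optimal.

No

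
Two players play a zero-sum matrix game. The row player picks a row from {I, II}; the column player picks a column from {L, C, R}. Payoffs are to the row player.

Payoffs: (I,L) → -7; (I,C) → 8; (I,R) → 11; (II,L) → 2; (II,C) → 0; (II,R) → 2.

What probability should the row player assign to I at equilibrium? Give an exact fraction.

2/17

Row minima: I → -7, II → 0; maximin = 0.
Column maxima: L → 2, C → 8, R → 11; minimax = 2.
0 ≠ 2, so there is no saddle point; optimal play is mixed.
R is strictly dominated by C (it gives the row player strictly more in every row), so the column player never plays it.
On the remaining 2×2 (I, II vs L, C):
Let the row player play I with probability p. Expected payoff against L: (-7)p + 2(1−p) = −9p + 2; against C: 8p + 0(1−p) = 8p.
Setting these equal: −9p + 2 = 8p ⇒ −17p = -2 ⇒ p = 2/17, and the value is (-9)·(2/17) + 2 = 16/17.
For the column player: with q = P(L), equating I's and II's payoffs gives −15q + 8 = 2q ⇒ q = 8/17.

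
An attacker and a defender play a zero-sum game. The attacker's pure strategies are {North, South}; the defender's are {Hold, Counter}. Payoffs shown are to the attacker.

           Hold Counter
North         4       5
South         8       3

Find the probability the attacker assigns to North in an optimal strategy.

Row minima: North → 4, South → 3; maximin = 4.
Column maxima: Hold → 8, Counter → 5; minimax = 5.
4 ≠ 5, so there is no saddle point; optimal play is mixed.
Let the attacker play North with probability p. Expected payoff against Hold: 4p + 8(1−p) = −4p + 8; against Counter: 5p + 3(1−p) = 2p + 3.
Setting these equal: −4p + 8 = 2p + 3 ⇒ −6p = -5 ⇒ p = 5/6, and the value is (-4)·(5/6) + 8 = 14/3.
For the defender: with q = P(Hold), equating North's and South's payoffs gives −q + 5 = 5q + 3 ⇒ q = 1/3.

5/6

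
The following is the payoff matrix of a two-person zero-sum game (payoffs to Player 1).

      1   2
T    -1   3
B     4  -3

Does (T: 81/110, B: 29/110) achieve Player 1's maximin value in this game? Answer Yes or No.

No

Against 1 this mix gives (81/110)·(-1) + (29/110)·4 = 7/22.
Against 2 this mix gives (81/110)·3 + (29/110)·(-3) = 78/55.
Player 2 will play 1, holding Player 1 to 7/22. Shifting weight toward the row that does better against 1 would raise this floor (the equalizing mix achieves 9/11 against both 1 and 2), so the proposed strategy is not optimal.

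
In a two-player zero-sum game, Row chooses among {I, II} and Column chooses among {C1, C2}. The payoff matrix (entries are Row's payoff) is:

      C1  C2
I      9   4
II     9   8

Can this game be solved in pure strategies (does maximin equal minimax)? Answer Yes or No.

Yes

Row minima: I → 4, II → 8; maximin = 8.
Column maxima: C1 → 9, C2 → 8; minimax = 8.
maximin = minimax = 8, so a saddle point exists.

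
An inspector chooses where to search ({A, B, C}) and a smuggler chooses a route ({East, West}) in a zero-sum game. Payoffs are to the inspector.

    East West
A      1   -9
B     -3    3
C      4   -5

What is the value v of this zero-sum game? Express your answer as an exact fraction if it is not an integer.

Row minima: A → -9, B → -3, C → -5; maximin = -3.
Column maxima: East → 4, West → 3; minimax = 3.
-3 ≠ 3, so there is no saddle point; optimal play is mixed.
A is strictly dominated by C, so the inspector never plays it.
On the remaining 2×2 (B, C vs East, West):
Let the inspector play B with probability p. Expected payoff against East: (-3)p + 4(1−p) = −7p + 4; against West: 3p + (-5)(1−p) = 8p − 5.
Setting these equal: −7p + 4 = 8p − 5 ⇒ −15p = -9 ⇒ p = 3/5, and the value is (-7)·(3/5) + 4 = -1/5.
For the smuggler: with q = P(East), equating B's and C's payoffs gives −6q + 3 = 9q − 5 ⇒ q = 8/15.

-1/5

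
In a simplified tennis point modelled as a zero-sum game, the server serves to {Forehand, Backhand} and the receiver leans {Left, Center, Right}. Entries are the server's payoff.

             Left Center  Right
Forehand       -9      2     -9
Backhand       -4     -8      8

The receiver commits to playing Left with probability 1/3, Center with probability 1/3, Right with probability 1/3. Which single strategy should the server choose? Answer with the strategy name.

Expected payoff of Forehand: (1/3)·(-9) + (1/3)·2 + (1/3)·(-9) = -16/3.
Expected payoff of Backhand: (1/3)·(-4) + (1/3)·(-8) + (1/3)·8 = -4/3.
The largest is -4/3, so the server's best response is Backhand.

Backhand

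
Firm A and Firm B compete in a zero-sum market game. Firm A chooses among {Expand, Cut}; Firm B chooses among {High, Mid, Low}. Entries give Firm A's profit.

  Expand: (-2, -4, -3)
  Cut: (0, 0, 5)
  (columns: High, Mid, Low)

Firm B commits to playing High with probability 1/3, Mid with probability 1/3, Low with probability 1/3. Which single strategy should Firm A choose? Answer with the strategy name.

Expected payoff of Expand: (1/3)·(-2) + (1/3)·(-4) + (1/3)·(-3) = -3.
Expected payoff of Cut: (1/3)·0 + (1/3)·0 + (1/3)·5 = 5/3.
The largest is 5/3, so Firm A's best response is Cut.

Cut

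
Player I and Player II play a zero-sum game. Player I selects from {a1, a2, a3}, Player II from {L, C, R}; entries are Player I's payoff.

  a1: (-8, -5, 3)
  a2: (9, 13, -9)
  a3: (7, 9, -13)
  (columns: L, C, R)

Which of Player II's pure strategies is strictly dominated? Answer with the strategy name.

L holds Player I's payoff strictly below C in every row: -8 < -5, 9 < 13, 7 < 9.
So C is strictly dominated for Player II.

C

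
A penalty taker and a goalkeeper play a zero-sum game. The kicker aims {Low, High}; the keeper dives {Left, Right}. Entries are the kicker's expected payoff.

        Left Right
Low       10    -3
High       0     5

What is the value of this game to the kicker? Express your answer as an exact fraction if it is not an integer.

25/9

Row minima: Low → -3, High → 0; maximin = 0.
Column maxima: Left → 10, Right → 5; minimax = 5.
0 ≠ 5, so there is no saddle point; optimal play is mixed.
Let the kicker play Low with probability p. Expected payoff against Left: 10p + 0(1−p) = 10p; against Right: (-3)p + 5(1−p) = −8p + 5.
Setting these equal: 10p = −8p + 5 ⇒ 18p = 5 ⇒ p = 5/18, and the value is (10)·(5/18) = 25/9.
For the keeper: with q = P(Left), equating Low's and High's payoffs gives 13q − 3 = −5q + 5 ⇒ q = 4/9.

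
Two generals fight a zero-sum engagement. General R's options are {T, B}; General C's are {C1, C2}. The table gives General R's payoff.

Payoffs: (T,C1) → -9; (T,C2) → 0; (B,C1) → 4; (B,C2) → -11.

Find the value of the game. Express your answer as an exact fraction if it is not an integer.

-33/8

Row minima: T → -9, B → -11; maximin = -9.
Column maxima: C1 → 4, C2 → 0; minimax = 0.
-9 ≠ 0, so there is no saddle point; optimal play is mixed.
Let General R play T with probability p. Expected payoff against C1: (-9)p + 4(1−p) = −13p + 4; against C2: 0p + (-11)(1−p) = 11p − 11.
Setting these equal: −13p + 4 = 11p − 11 ⇒ −24p = -15 ⇒ p = 5/8, and the value is (-13)·(5/8) + 4 = -33/8.
For General C: with q = P(C1), equating T's and B's payoffs gives −9q = 15q − 11 ⇒ q = 11/24.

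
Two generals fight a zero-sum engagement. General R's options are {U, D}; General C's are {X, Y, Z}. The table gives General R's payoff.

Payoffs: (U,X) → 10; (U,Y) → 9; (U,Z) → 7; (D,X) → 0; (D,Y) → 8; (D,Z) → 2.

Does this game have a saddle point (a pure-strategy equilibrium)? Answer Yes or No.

Yes

Row minima: U → 7, D → 0; maximin = 7.
Column maxima: X → 10, Y → 9, Z → 7; minimax = 7.
maximin = minimax = 7, so a saddle point exists.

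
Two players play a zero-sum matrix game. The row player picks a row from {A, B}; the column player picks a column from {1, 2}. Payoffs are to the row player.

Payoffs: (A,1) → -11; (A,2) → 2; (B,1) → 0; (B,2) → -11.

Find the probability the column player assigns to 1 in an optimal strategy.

Row minima: A → -11, B → -11; maximin = -11.
Column maxima: 1 → 0, 2 → 2; minimax = 0.
-11 ≠ 0, so there is no saddle point; optimal play is mixed.
Let the row player play A with probability p. Expected payoff against 1: (-11)p + 0(1−p) = −11p; against 2: 2p + (-11)(1−p) = 13p − 11.
Setting these equal: −11p = 13p − 11 ⇒ −24p = -11 ⇒ p = 11/24, and the value is (-11)·(11/24) = -121/24.
For the column player: with q = P(1), equating A's and B's payoffs gives −13q + 2 = 11q − 11 ⇒ q = 13/24.

13/24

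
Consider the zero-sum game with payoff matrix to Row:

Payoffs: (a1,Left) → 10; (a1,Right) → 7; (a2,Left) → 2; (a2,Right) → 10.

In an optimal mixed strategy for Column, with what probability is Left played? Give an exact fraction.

Row minima: a1 → 7, a2 → 2; maximin = 7.
Column maxima: Left → 10, Right → 10; minimax = 10.
7 ≠ 10, so there is no saddle point; optimal play is mixed.
Let Row play a1 with probability p. Expected payoff against Left: 10p + 2(1−p) = 8p + 2; against Right: 7p + 10(1−p) = −3p + 10.
Setting these equal: 8p + 2 = −3p + 10 ⇒ 11p = 8 ⇒ p = 8/11, and the value is (8)·(8/11) + 2 = 86/11.
For Column: with q = P(Left), equating a1's and a2's payoffs gives 3q + 7 = −8q + 10 ⇒ q = 3/11.

3/11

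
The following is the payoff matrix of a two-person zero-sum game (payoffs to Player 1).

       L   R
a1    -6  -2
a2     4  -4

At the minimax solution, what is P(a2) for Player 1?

1/3

Row minima: a1 → -6, a2 → -4; maximin = -4.
Column maxima: L → 4, R → -2; minimax = -2.
-4 ≠ -2, so there is no saddle point; optimal play is mixed.
Let Player 1 play a1 with probability p. Expected payoff against L: (-6)p + 4(1−p) = −10p + 4; against R: (-2)p + (-4)(1−p) = 2p − 4.
Setting these equal: −10p + 4 = 2p − 4 ⇒ −12p = -8 ⇒ p = 2/3, and the value is (-10)·(2/3) + 4 = -8/3.
For Player 2: with q = P(L), equating a1's and a2's payoffs gives −4q − 2 = 8q − 4 ⇒ q = 1/6.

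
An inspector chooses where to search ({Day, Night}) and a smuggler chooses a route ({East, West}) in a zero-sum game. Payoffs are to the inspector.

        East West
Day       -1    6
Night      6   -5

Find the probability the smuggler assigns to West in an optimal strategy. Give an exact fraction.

Row minima: Day → -1, Night → -5; maximin = -1.
Column maxima: East → 6, West → 6; minimax = 6.
-1 ≠ 6, so there is no saddle point; optimal play is mixed.
Let the inspector play Day with probability p. Expected payoff against East: (-1)p + 6(1−p) = −7p + 6; against West: 6p + (-5)(1−p) = 11p − 5.
Setting these equal: −7p + 6 = 11p − 5 ⇒ −18p = -11 ⇒ p = 11/18, and the value is (-7)·(11/18) + 6 = 31/18.
For the smuggler: with q = P(East), equating Day's and Night's payoffs gives −7q + 6 = 11q − 5 ⇒ q = 11/18.

7/18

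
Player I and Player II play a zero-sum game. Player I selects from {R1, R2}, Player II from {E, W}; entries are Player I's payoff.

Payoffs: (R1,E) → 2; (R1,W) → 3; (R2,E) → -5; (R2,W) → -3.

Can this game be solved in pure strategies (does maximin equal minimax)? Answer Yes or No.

Row minima: R1 → 2, R2 → -5; maximin = 2.
Column maxima: E → 2, W → 3; minimax = 2.
maximin = minimax = 2, so a saddle point exists.

Yes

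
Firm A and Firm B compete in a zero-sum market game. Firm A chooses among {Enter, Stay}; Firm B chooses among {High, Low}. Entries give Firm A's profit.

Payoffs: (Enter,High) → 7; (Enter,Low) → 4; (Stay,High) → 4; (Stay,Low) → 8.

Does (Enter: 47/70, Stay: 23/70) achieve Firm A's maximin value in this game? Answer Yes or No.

Against High this mix gives (47/70)·7 + (23/70)·4 = 421/70.
Against Low this mix gives (47/70)·4 + (23/70)·8 = 186/35.
Firm B will play Low, holding Firm A to 186/35. Shifting weight toward the row that does better against Low would raise this floor (the equalizing mix achieves 40/7 against both Low and High), so the proposed strategy is not optimal.

No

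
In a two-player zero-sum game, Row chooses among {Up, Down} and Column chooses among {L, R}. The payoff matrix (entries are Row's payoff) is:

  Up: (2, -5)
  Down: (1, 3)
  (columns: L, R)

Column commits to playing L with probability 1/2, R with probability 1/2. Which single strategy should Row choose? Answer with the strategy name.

Expected payoff of Up: (1/2)·2 + (1/2)·(-5) = -3/2.
Expected payoff of Down: (1/2)·1 + (1/2)·3 = 2.
The largest is 2, so Row's best response is Down.

Down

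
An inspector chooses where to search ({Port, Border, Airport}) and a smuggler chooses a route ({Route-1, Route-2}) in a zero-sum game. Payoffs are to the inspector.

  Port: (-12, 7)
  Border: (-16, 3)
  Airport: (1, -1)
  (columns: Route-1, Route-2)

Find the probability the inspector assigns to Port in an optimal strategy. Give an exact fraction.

2/21

Row minima: Port → -12, Border → -16, Airport → -1; maximin = -1.
Column maxima: Route-1 → 1, Route-2 → 7; minimax = 1.
-1 ≠ 1, so there is no saddle point; optimal play is mixed.
Border is strictly dominated by Port, so the inspector never plays it.
On the remaining 2×2 (Port, Airport vs Route-1, Route-2):
Let the inspector play Port with probability p. Expected payoff against Route-1: (-12)p + 1(1−p) = −13p + 1; against Route-2: 7p + (-1)(1−p) = 8p − 1.
Setting these equal: −13p + 1 = 8p − 1 ⇒ −21p = -2 ⇒ p = 2/21, and the value is (-13)·(2/21) + 1 = -5/21.
For the smuggler: with q = P(Route-1), equating Port's and Airport's payoffs gives −19q + 7 = 2q − 1 ⇒ q = 8/21.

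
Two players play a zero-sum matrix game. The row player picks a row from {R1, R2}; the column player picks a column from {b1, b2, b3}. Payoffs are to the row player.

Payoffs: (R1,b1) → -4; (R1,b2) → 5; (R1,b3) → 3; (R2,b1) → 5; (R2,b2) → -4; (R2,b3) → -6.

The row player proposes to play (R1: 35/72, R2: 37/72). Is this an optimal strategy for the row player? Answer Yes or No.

Against b1 this mix gives (35/72)·(-4) + (37/72)·5 = 5/8.
Against b2 this mix gives (35/72)·5 + (37/72)·(-4) = 3/8.
Against b3 this mix gives (35/72)·3 + (37/72)·(-6) = -13/8.
The column player will play b3, holding the row player to -13/8. Shifting weight toward the row that does better against b3 would raise this floor (the equalizing mix achieves -1/2 against both b3 and b1), so the proposed strategy is not optimal.

No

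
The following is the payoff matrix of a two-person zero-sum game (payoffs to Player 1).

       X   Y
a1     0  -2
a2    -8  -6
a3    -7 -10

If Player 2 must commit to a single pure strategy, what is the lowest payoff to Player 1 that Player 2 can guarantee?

Column maxima: X → 0, Y → -2.
The smallest of these is -2.

-2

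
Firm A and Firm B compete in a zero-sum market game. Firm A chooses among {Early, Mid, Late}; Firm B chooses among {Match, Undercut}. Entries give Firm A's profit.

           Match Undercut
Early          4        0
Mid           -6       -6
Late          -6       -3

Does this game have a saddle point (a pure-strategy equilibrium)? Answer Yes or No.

Row minima: Early → 0, Mid → -6, Late → -6; maximin = 0.
Column maxima: Match → 4, Undercut → 0; minimax = 0.
maximin = minimax = 0, so a saddle point exists.

Yes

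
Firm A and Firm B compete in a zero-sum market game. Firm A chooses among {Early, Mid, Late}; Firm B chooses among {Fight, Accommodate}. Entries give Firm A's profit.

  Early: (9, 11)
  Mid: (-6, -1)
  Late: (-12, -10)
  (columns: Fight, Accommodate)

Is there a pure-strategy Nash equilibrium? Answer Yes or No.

Row minima: Early → 9, Mid → -6, Late → -12; maximin = 9.
Column maxima: Fight → 9, Accommodate → 11; minimax = 9.
maximin = minimax = 9, so a saddle point exists.

Yes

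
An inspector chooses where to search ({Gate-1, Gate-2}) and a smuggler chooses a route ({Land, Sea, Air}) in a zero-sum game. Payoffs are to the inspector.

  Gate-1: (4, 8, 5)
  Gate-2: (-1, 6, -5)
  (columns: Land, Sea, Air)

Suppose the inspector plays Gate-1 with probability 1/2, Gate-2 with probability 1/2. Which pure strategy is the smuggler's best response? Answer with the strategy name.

If the smuggler plays Land, the inspector's expected payoff is (1/2)·4 + (1/2)·(-1) = 3/2.
If the smuggler plays Sea, the inspector's expected payoff is (1/2)·8 + (1/2)·6 = 7.
If the smuggler plays Air, the inspector's expected payoff is (1/2)·5 + (1/2)·(-5) = 0.
The smuggler minimizes the inspector's payoff; the smallest is 0, so the best response is Air.

Air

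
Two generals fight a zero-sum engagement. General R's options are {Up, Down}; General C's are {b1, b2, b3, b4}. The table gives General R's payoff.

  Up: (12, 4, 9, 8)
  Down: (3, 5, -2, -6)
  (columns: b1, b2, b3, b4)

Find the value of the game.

Row minima: Up → 4, Down → -6; maximin = 4.
Column maxima: b1 → 12, b2 → 5, b3 → 9, b4 → 8; minimax = 5.
4 ≠ 5, so there is no saddle point; optimal play is mixed.
b1 is strictly dominated by b3 (it gives General R strictly more in every row), so General C never plays it.
b3 is strictly dominated by b4 (it gives General R strictly more in every row), so General C never plays it.
On the remaining 2×2 (Up, Down vs b2, b4):
Let General R play Up with probability p. Expected payoff against b2: 4p + 5(1−p) = −p + 5; against b4: 8p + (-6)(1−p) = 14p − 6.
Setting these equal: −p + 5 = 14p − 6 ⇒ −15p = -11 ⇒ p = 11/15, and the value is (-1)·(11/15) + 5 = 64/15.
For General C: with q = P(b2), equating Up's and Down's payoffs gives −4q + 8 = 11q − 6 ⇒ q = 14/15.

64/15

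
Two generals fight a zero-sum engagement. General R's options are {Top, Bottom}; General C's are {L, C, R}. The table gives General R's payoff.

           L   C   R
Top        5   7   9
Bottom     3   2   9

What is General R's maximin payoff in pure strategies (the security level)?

5

Row minima: Top → 5, Bottom → 2.
The best of these is 5.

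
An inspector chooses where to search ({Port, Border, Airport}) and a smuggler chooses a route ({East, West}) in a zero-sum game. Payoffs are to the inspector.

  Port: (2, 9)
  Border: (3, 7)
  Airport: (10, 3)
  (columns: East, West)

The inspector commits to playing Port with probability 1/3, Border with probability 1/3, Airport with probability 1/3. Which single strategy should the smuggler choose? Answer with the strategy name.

East

If the smuggler plays East, the inspector's expected payoff is (1/3)·2 + (1/3)·3 + (1/3)·10 = 5.
If the smuggler plays West, the inspector's expected payoff is (1/3)·9 + (1/3)·7 + (1/3)·3 = 19/3.
The smuggler minimizes the inspector's payoff; the smallest is 5, so the best response is East.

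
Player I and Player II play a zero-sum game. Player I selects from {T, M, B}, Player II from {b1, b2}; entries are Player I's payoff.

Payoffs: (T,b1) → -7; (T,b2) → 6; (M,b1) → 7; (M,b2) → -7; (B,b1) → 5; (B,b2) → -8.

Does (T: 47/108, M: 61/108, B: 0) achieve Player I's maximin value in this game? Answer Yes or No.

Against b1 this mix gives (47/108)·(-7) + (61/108)·7 = 49/54.
Against b2 this mix gives (47/108)·6 + (61/108)·(-7) = -145/108.
Player II will play b2, holding Player I to -145/108. Shifting weight toward the row that does better against b2 would raise this floor (the equalizing mix achieves -7/27 against both b2 and b1), so the proposed strategy is not optimal.

No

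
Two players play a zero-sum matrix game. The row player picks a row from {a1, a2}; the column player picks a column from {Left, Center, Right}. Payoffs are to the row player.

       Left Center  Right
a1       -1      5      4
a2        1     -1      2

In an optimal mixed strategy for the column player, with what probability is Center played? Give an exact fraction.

1/4

Row minima: a1 → -1, a2 → -1; maximin = -1.
Column maxima: Left → 1, Center → 5, Right → 4; minimax = 1.
-1 ≠ 1, so there is no saddle point; optimal play is mixed.
Right is strictly dominated by Left (it gives the row player strictly more in every row), so the column player never plays it.
On the remaining 2×2 (a1, a2 vs Left, Center):
Let the row player play a1 with probability p. Expected payoff against Left: (-1)p + 1(1−p) = −2p + 1; against Center: 5p + (-1)(1−p) = 6p − 1.
Setting these equal: −2p + 1 = 6p − 1 ⇒ −8p = -2 ⇒ p = 1/4, and the value is (-2)·(1/4) + 1 = 1/2.
For the column player: with q = P(Left), equating a1's and a2's payoffs gives −6q + 5 = 2q − 1 ⇒ q = 3/4.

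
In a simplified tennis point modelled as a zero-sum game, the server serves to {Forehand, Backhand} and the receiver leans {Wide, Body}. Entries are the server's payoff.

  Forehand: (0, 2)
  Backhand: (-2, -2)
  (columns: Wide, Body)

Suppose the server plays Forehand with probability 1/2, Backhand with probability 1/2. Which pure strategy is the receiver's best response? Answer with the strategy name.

If the receiver plays Wide, the server's expected payoff is (1/2)·0 + (1/2)·(-2) = -1.
If the receiver plays Body, the server's expected payoff is (1/2)·2 + (1/2)·(-2) = 0.
The receiver minimizes the server's payoff; the smallest is -1, so the best response is Wide.

Wide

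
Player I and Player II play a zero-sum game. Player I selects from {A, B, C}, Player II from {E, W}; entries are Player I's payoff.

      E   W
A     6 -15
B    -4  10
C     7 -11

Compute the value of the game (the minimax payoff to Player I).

13/16

Row minima: A → -15, B → -4, C → -11; maximin = -4.
Column maxima: E → 7, W → 10; minimax = 7.
-4 ≠ 7, so there is no saddle point; optimal play is mixed.
A is strictly dominated by C, so Player I never plays it.
On the remaining 2×2 (B, C vs E, W):
Let Player I play B with probability p. Expected payoff against E: (-4)p + 7(1−p) = −11p + 7; against W: 10p + (-11)(1−p) = 21p − 11.
Setting these equal: −11p + 7 = 21p − 11 ⇒ −32p = -18 ⇒ p = 9/16, and the value is (-11)·(9/16) + 7 = 13/16.
For Player II: with q = P(E), equating B's and C's payoffs gives −14q + 10 = 18q − 11 ⇒ q = 21/32.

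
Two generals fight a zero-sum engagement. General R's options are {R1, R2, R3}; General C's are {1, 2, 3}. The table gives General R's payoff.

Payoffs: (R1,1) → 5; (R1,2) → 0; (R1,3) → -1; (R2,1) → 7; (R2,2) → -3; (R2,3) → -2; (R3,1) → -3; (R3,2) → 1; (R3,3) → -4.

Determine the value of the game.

Row minima: R1 → -1, R2 → -3, R3 → -4; maximin = -1.
Column maxima: 1 → 7, 2 → 1, 3 → -1; minimax = -1.
Since maximin = minimax = -1, there is a saddle point and the value is -1.

-1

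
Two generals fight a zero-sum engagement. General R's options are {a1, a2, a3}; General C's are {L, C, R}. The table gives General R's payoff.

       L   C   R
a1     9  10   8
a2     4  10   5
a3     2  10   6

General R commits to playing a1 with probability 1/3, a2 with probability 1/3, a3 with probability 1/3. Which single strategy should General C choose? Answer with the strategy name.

L

If General C plays L, General R's expected payoff is (1/3)·9 + (1/3)·4 + (1/3)·2 = 5.
If General C plays C, General R's expected payoff is (1/3)·10 + (1/3)·10 + (1/3)·10 = 10.
If General C plays R, General R's expected payoff is (1/3)·8 + (1/3)·5 + (1/3)·6 = 19/3.
General C minimizes General R's payoff; the smallest is 5, so the best response is L.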